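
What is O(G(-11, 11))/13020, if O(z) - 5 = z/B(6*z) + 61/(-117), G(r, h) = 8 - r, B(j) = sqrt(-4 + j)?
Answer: 131/380835 + 19*sqrt(110)/1432200 ≈ 0.00048312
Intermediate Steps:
O(z) = 524/117 + z/sqrt(-4 + 6*z) (O(z) = 5 + (z/(sqrt(-4 + 6*z)) + 61/(-117)) = 5 + (z/sqrt(-4 + 6*z) + 61*(-1/117)) = 5 + (z/sqrt(-4 + 6*z) - 61/117) = 5 + (-61/117 + z/sqrt(-4 + 6*z)) = 524/117 + z/sqrt(-4 + 6*z))
O(G(-11, 11))/13020 = (524/117 + (8 - 1*(-11))*sqrt(2)/(2*sqrt(-2 + 3*(8 - 1*(-11)))))/13020 = (524/117 + (8 + 11)*sqrt(2)/(2*sqrt(-2 + 3*(8 + 11))))*(1/13020) = (524/117 + (1/2)*19*sqrt(2)/sqrt(-2 + 3*19))*(1/13020) = (524/117 + (1/2)*19*sqrt(2)/sqrt(-2 + 57))*(1/13020) = (524/117 + (1/2)*19*sqrt(2)/sqrt(55))*(1/13020) = (524/117 + (1/2)*19*sqrt(2)*(sqrt(55)/55))*(1/13020) = (524/117 + 19*sqrt(110)/110)*(1/13020) = 131/380835 + 19*sqrt(110)/1432200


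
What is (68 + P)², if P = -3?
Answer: 4225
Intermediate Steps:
(68 + P)² = (68 - 3)² = 65² = 4225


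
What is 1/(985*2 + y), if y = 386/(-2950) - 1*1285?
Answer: 1475/1010182 ≈ 0.0014601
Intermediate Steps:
y = -1895568/1475 (y = 386*(-1/2950) - 1285 = -193/1475 - 1285 = -1895568/1475 ≈ -1285.1)
1/(985*2 + y) = 1/(985*2 - 1895568/1475) = 1/(1970 - 1895568/1475) = 1/(1010182/1475) = 1475/1010182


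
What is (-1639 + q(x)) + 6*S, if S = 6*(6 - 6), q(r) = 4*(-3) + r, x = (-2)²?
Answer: -1647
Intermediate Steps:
x = 4
q(r) = -12 + r
S = 0 (S = 6*0 = 0)
(-1639 + q(x)) + 6*S = (-1639 + (-12 + 4)) + 6*0 = (-1639 - 8) + 0 = -1647 + 0 = -1647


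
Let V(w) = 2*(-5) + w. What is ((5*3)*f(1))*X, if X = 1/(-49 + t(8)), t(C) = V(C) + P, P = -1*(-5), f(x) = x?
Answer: -15/46 ≈ -0.32609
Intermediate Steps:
V(w) = -10 + w
P = 5
t(C) = -5 + C (t(C) = (-10 + C) + 5 = -5 + C)
X = -1/46 (X = 1/(-49 + (-5 + 8)) = 1/(-49 + 3) = 1/(-46) = -1/46 ≈ -0.021739)
((5*3)*f(1))*X = ((5*3)*1)*(-1/46) = (15*1)*(-1/46) = 15*(-1/46) = -15/46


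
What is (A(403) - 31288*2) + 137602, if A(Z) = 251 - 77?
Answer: 75200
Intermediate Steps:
A(Z) = 174
(A(403) - 31288*2) + 137602 = (174 - 31288*2) + 137602 = (174 - 62576) + 137602 = -62402 + 137602 = 75200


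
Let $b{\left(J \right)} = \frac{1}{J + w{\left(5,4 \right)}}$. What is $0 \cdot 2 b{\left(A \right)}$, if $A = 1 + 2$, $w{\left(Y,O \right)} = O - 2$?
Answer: $0$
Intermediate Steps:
$w{\left(Y,O \right)} = -2 + O$
$A = 3$
$b{\left(J \right)} = \frac{1}{2 + J}$ ($b{\left(J \right)} = \frac{1}{J + \left(-2 + 4\right)} = \frac{1}{J + 2} = \frac{1}{2 + J}$)
$0 \cdot 2 b{\left(A \right)} = \frac{0 \cdot 2}{2 + 3} = \frac{0}{5} = 0 \cdot \frac{1}{5} = 0$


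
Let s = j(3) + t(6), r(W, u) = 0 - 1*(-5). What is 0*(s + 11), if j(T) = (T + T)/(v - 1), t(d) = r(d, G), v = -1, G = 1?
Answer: 0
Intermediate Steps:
r(W, u) = 5 (r(W, u) = 0 + 5 = 5)
t(d) = 5
j(T) = -T (j(T) = (T + T)/(-1 - 1) = (2*T)/(-2) = (2*T)*(-½) = -T)
s = 2 (s = -1*3 + 5 = -3 + 5 = 2)
0*(s + 11) = 0*(2 + 11) = 0*13 = 0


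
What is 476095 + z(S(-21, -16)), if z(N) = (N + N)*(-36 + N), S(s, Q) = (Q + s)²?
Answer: 4125849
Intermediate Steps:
z(N) = 2*N*(-36 + N) (z(N) = (2*N)*(-36 + N) = 2*N*(-36 + N))
476095 + z(S(-21, -16)) = 476095 + 2*(-16 - 21)²*(-36 + (-16 - 21)²) = 476095 + 2*(-37)²*(-36 + (-37)²) = 476095 + 2*1369*(-36 + 1369) = 476095 + 2*1369*1333 = 476095 + 3649754 = 4125849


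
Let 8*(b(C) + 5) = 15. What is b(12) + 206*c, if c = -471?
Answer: -776233/8 ≈ -97029.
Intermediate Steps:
b(C) = -25/8 (b(C) = -5 + (1/8)*15 = -5 + 15/8 = -25/8)
b(12) + 206*c = -25/8 + 206*(-471) = -25/8 - 97026 = -776233/8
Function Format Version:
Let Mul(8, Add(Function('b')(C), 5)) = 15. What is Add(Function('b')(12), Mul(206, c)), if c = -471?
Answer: Rational(-776233, 8) ≈ -97029.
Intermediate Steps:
Function('b')(C) = Rational(-25, 8) (Function('b')(C) = Add(-5, Mul(Rational(1, 8), 15)) = Add(-5, Rational(15, 8)) = Rational(-25, 8))
Add(Function('b')(12), Mul(206, c)) = Add(Rational(-25, 8), Mul(206, -471)) = Add(Rational(-25, 8), -97026) = Rational(-776233, 8)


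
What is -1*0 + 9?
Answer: 9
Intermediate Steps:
-1*0 + 9 = 0 + 9 = 9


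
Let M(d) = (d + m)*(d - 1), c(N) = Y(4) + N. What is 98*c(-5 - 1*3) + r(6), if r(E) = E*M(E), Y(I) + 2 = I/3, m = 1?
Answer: -1918/3 ≈ -639.33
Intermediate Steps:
Y(I) = -2 + I/3
c(N) = -⅔ + N (c(N) = (-2 + (⅓)*4) + N = (-2 + 4/3) + N = -⅔ + N)
M(d) = (1 + d)*(-1 + d) (M(d) = (d + 1)*(d - 1) = (1 + d)*(-1 + d))
r(E) = E*(-1 + E²)
98*c(-5 - 1*3) + r(6) = 98*(-⅔ + (-5 - 1*3)) + (6³ - 1*6) = 98*(-⅔ + (-5 - 3)) + (216 - 6) = 98*(-⅔ - 8) + 210 = 98*(-26/3) + 210 = -2548/3 + 210 = -1918/3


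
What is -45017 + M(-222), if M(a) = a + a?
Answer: -45461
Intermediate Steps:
M(a) = 2*a
-45017 + M(-222) = -45017 + 2*(-222) = -45017 - 444 = -45461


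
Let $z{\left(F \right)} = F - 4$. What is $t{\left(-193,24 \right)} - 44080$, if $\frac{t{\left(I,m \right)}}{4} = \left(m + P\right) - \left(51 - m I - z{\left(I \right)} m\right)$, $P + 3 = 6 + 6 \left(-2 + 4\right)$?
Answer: $-81568$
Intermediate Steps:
$z{\left(F \right)} = -4 + F$
$P = 15$ ($P = -3 + \left(6 + 6 \left(-2 + 4\right)\right) = -3 + \left(6 + 6 \cdot 2\right) = -3 + \left(6 + 12\right) = -3 + 18 = 15$)
$t{\left(I,m \right)} = -144 + 4 m + 4 I m + 4 m \left(-4 + I\right)$ ($t{\left(I,m \right)} = 4 \left(\left(m + 15\right) - \left(51 - m I - \left(-4 + I\right) m\right)\right) = 4 \left(\left(15 + m\right) - \left(51 - I m - m \left(-4 + I\right)\right)\right) = 4 \left(\left(15 + m\right) + \left(-51 + I m + m \left(-4 + I\right)\right)\right) = 4 \left(-36 + m + I m + m \left(-4 + I\right)\right) = -144 + 4 m + 4 I m + 4 m \left(-4 + I\right)$)
$t{\left(-193,24 \right)} - 44080 = \left(-144 - 288 + 8 \left(-193\right) 24\right) - 44080 = \left(-144 - 288 - 37056\right) - 44080 = -37488 - 44080 = -81568$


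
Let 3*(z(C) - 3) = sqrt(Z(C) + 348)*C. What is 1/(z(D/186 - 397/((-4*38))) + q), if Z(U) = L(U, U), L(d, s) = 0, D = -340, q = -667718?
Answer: -100070361582480/66818481480484764931 - 78320508*sqrt(87)/66818481480484764931 ≈ -1.4977e-6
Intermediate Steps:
Z(U) = 0
z(C) = 3 + 2*C*sqrt(87)/3 (z(C) = 3 + (sqrt(0 + 348)*C)/3 = 3 + (sqrt(348)*C)/3 = 3 + ((2*sqrt(87))*C)/3 = 3 + (2*C*sqrt(87))/3 = 3 + 2*C*sqrt(87)/3)
1/(z(D/186 - 397/((-4*38))) + q) = 1/((3 + 2*(-340/186 - 397/((-4*38)))*sqrt(87)/3) - 667718) = 1/((3 + 2*(-340*1/186 - 397/(-152))*sqrt(87)/3) - 667718) = 1/((3 + 2*(-170/93 - 397*(-1/152))*sqrt(87)/3) - 667718) = 1/((3 + 2*(-170/93 + 397/152)*sqrt(87)/3) - 667718) = 1/((3 + (2/3)*(11081/14136)*sqrt(87)) - 667718) = 1/((3 + 11081*sqrt(87)/21204) - 667718) = 1/(-667715 + 11081*sqrt(87)/21204)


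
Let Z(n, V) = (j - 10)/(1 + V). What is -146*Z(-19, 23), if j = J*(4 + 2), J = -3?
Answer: 511/3 ≈ 170.33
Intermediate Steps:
j = -18 (j = -3*(4 + 2) = -3*6 = -18)
Z(n, V) = -28/(1 + V) (Z(n, V) = (-18 - 10)/(1 + V) = -28/(1 + V))
-146*Z(-19, 23) = -(-4088)/(1 + 23) = -(-4088)/24 = -146*(-7/6) = 511/3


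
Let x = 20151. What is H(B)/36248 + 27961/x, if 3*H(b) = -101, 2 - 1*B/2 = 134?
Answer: 1012851911/730433448 ≈ 1.3866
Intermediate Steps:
B = -264 (B = 4 - 2*134 = 4 - 268 = -264)
H(b) = -101/3 (H(b) = (⅓)*(-101) = -101/3)
H(B)/36248 + 27961/x = -101/3/36248 + 27961/20151 = -101/3*1/36248 + 27961*(1/20151) = -101/108744 + 27961/20151 = 1012851911/730433448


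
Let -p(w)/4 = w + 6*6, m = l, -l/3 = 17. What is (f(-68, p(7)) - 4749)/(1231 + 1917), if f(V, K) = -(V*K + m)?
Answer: -8197/1574 ≈ -5.2077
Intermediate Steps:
l = -51 (l = -3*17 = -51)
m = -51
p(w) = -144 - 4*w (p(w) = -4*(w + 6*6) = -4*(w + 36) = -4*(36 + w) = -144 - 4*w)
f(V, K) = 51 - K*V (f(V, K) = -(V*K - 51) = -(K*V - 51) = -(-51 + K*V) = 51 - K*V)
(f(-68, p(7)) - 4749)/(1231 + 1917) = ((51 - 1*(-144 - 4*7)*(-68)) - 4749)/(1231 + 1917) = ((51 - 1*(-144 - 28)*(-68)) - 4749)/3148 = ((51 - 1*(-172)*(-68)) - 4749)*(1/3148) = ((51 - 11696) - 4749)*(1/3148) = (-11645 - 4749)*(1/3148) = -16394*1/3148 = -8197/1574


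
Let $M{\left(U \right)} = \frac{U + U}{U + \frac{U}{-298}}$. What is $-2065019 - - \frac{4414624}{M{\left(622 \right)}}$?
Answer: $\frac{20098001}{149} \approx 1.3489 \cdot 10^{5}$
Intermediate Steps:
$M{\left(U \right)} = \frac{596}{297}$ ($M{\left(U \right)} = \frac{2 U}{U + U \left(- \frac{1}{298}\right)} = \frac{2 U}{U - \frac{U}{298}} = \frac{2 U}{\frac{297}{298} U} = 2 U \frac{298}{297 U} = \frac{596}{297}$)
$-2065019 - - \frac{4414624}{M{\left(622 \right)}} = -2065019 - - \frac{4414624}{\frac{596}{297}} = -2065019 - \left(-4414624\right) \frac{297}{596} = -2065019 - - \frac{327785832}{149} = -2065019 + \frac{327785832}{149} = \frac{20098001}{149}$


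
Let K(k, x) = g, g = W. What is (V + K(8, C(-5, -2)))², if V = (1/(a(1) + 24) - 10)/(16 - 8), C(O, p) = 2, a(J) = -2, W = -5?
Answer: 1207801/30976 ≈ 38.992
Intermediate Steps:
g = -5
K(k, x) = -5
V = -219/176 (V = (1/(-2 + 24) - 10)/(16 - 8) = (1/22 - 10)/8 = (1/22 - 10)*(⅛) = -219/22*⅛ = -219/176 ≈ -1.2443)
(V + K(8, C(-5, -2)))² = (-219/176 - 5)² = (-1099/176)² = 1207801/30976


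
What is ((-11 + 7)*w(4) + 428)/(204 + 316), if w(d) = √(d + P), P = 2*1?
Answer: 107/130 - √6/130 ≈ 0.80423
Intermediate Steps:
P = 2
w(d) = √(2 + d) (w(d) = √(d + 2) = √(2 + d))
((-11 + 7)*w(4) + 428)/(204 + 316) = ((-11 + 7)*√(2 + 4) + 428)/(204 + 316) = (-4*√6 + 428)/520 = (428 - 4*√6)*(1/520) = 107/130 - √6/130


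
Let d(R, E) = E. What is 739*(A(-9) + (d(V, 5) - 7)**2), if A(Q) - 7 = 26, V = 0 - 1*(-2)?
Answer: 27343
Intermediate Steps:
V = 2 (V = 0 + 2 = 2)
A(Q) = 33 (A(Q) = 7 + 26 = 33)
739*(A(-9) + (d(V, 5) - 7)**2) = 739*(33 + (5 - 7)**2) = 739*(33 + (-2)**2) = 739*(33 + 4) = 739*37 = 27343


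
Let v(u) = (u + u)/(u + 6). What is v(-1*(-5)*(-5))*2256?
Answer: 112800/19 ≈ 5936.8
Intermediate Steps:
v(u) = 2*u/(6 + u) (v(u) = (2*u)/(6 + u) = 2*u/(6 + u))
v(-1*(-5)*(-5))*2256 = (2*(-1*(-5)*(-5))/(6 - 1*(-5)*(-5)))*2256 = (2*(5*(-5))/(6 + 5*(-5)))*2256 = (2*(-25)/(6 - 25))*2256 = (2*(-25)/(-19))*2256 = (2*(-25)*(-1/19))*2256 = (50/19)*2256 = 112800/19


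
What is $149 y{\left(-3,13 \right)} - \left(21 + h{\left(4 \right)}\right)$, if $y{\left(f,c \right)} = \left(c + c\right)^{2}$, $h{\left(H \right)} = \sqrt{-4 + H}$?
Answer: $100703$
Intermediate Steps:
$y{\left(f,c \right)} = 4 c^{2}$ ($y{\left(f,c \right)} = \left(2 c\right)^{2} = 4 c^{2}$)
$149 y{\left(-3,13 \right)} - \left(21 + h{\left(4 \right)}\right) = 149 \cdot 4 \cdot 13^{2} - \left(21 + \sqrt{-4 + 4}\right) = 149 \cdot 4 \cdot 169 - \left(21 + \sqrt{0}\right) = 149 \cdot 676 - 21 = 100724 + \left(-21 + 0\right) = 100724 - 21 = 100703$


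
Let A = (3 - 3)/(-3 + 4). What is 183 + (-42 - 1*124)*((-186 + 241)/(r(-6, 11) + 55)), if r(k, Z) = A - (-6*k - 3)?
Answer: -232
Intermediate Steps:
A = 0 (A = 0/1 = 0*1 = 0)
r(k, Z) = 3 + 6*k (r(k, Z) = 0 - (-6*k - 3) = 0 - (-3 - 6*k) = 0 + (3 + 6*k) = 3 + 6*k)
183 + (-42 - 1*124)*((-186 + 241)/(r(-6, 11) + 55)) = 183 + (-42 - 1*124)*((-186 + 241)/((3 + 6*(-6)) + 55)) = 183 + (-42 - 124)*(55/((3 - 36) + 55)) = 183 - 9130/(-33 + 55) = 183 - 9130/22 = 183 - 166*5/2 = 183 - 415 = -232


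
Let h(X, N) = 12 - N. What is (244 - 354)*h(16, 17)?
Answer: 550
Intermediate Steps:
(244 - 354)*h(16, 17) = (244 - 354)*(12 - 1*17) = -110*(12 - 17) = -110*(-5) = 550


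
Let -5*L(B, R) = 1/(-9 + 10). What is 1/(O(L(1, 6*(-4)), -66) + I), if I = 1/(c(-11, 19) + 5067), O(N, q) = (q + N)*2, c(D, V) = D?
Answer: -25280/3347067 ≈ -0.0075529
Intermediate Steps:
L(B, R) = -1/5 (L(B, R) = -1/(5*(-9 + 10)) = -1/5/1 = -1/5*1 = -1/5)
O(N, q) = 2*N + 2*q (O(N, q) = (N + q)*2 = 2*N + 2*q)
I = 1/5056 (I = 1/(-11 + 5067) = 1/5056 ≈ 0.00019778)
1/(O(L(1, 6*(-4)), -66) + I) = 1/((2*(-1/5) + 2*(-66)) + 1/5056) = 1/((-2/5 - 132) + 1/5056) = 1/(-662/5 + 1/5056) = 1/(-3347067/25280) = -25280/3347067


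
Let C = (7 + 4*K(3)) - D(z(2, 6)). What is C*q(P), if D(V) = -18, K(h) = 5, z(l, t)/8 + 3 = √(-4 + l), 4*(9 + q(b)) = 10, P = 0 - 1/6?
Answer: -585/2 ≈ -292.50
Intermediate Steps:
P = -⅙ (P = 0 - 1*⅙ = 0 - ⅙ = -⅙ ≈ -0.16667)
q(b) = -13/2 (q(b) = -9 + (¼)*10 = -9 + 5/2 = -13/2)
z(l, t) = -24 + 8*√(-4 + l)
C = 45 (C = (7 + 4*5) - 1*(-18) = (7 + 20) + 18 = 27 + 18 = 45)
C*q(P) = 45*(-13/2) = -585/2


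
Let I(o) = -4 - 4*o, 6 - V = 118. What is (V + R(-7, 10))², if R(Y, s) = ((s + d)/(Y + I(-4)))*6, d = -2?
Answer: 262144/25 ≈ 10486.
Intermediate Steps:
V = -112 (V = 6 - 1*118 = 6 - 118 = -112)
R(Y, s) = 6*(-2 + s)/(12 + Y) (R(Y, s) = ((s - 2)/(Y + (-4 - 4*(-4))))*6 = ((-2 + s)/(Y + (-4 + 16)))*6 = ((-2 + s)/(Y + 12))*6 = ((-2 + s)/(12 + Y))*6 = 6*(-2 + s)/(12 + Y))
(V + R(-7, 10))² = (-112 + 6*(-2 + 10)/(12 - 7))² = (-112 + 6*8/5)² = (-112 + 6*(⅕)*8)² = (-112 + 48/5)² = (-512/5)² = 262144/25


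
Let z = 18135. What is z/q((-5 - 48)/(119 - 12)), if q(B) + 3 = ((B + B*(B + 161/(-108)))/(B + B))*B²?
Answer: -4798689437880/825836419 ≈ -5810.7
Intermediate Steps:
q(B) = -3 + B*(B + B*(-161/108 + B))/2 (q(B) = -3 + ((B + B*(B + 161/(-108)))/(B + B))*B² = -3 + ((B + B*(B + 161*(-1/108)))/((2*B)))*B² = -3 + ((B + B*(B - 161/108))*(1/(2*B)))*B² = -3 + ((B + B*(-161/108 + B))*(1/(2*B)))*B² = -3 + ((B + B*(-161/108 + B))/(2*B))*B² = -3 + B*(B + B*(-161/108 + B))/2)
z/q((-5 - 48)/(119 - 12)) = 18135/(-3 + ((-5 - 48)/(119 - 12))³/2 - 53*(-5 - 48)²/(119 - 12)²/216) = 18135/(-3 + (-53/107)³/2 - 53*(-53/107)²/216) = 18135/(-3 + (½)*(-148877/1225043) - 53/216*2809/11449) = 18135/(-3 - 148877/2450086 - 148877/2472984) = 18135/(-825836419/264609288) = 18135*(-264609288/825836419) = -4798689437880/825836419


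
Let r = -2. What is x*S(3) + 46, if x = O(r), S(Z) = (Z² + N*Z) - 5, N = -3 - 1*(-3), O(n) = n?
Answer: 38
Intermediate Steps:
N = 0 (N = -3 + 3 = 0)
S(Z) = -5 + Z² (S(Z) = (Z² + 0*Z) - 5 = (Z² + 0) - 5 = Z² - 5 = -5 + Z²)
x = -2
x*S(3) + 46 = -2*(-5 + 3²) + 46 = -2*(-5 + 9) + 46 = -2*4 + 46 = -8 + 46 = 38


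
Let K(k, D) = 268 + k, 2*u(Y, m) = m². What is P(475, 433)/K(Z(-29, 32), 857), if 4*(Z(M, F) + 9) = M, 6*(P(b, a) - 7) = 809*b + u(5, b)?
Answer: 994259/3021 ≈ 329.12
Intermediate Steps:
u(Y, m) = m²/2
P(b, a) = 7 + b²/12 + 809*b/6 (P(b, a) = 7 + (809*b + b²/2)/6 = 7 + (b²/2 + 809*b)/6 = 7 + (b²/12 + 809*b/6) = 7 + b²/12 + 809*b/6)
Z(M, F) = -9 + M/4
P(475, 433)/K(Z(-29, 32), 857) = (7 + (1/12)*475² + (809/6)*475)/(268 + (-9 + (¼)*(-29))) = (7 + (1/12)*225625 + 384275/6)/(268 + (-9 - 29/4)) = (7 + 225625/12 + 384275/6)/(268 - 65/4) = 994259/(12*(1007/4)) = (994259/12)*(4/1007) = 994259/3021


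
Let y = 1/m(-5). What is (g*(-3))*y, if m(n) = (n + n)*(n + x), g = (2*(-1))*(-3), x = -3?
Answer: -9/40 ≈ -0.22500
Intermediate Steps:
g = 6 (g = -2*(-3) = 6)
m(n) = 2*n*(-3 + n) (m(n) = (n + n)*(n - 3) = (2*n)*(-3 + n) = 2*n*(-3 + n))
y = 1/80 (y = 1/(2*(-5)*(-3 - 5)) = 1/(2*(-5)*(-8)) = 1/80 ≈ 0.012500)
(g*(-3))*y = (6*(-3))*(1/80) = -18*1/80 = -9/40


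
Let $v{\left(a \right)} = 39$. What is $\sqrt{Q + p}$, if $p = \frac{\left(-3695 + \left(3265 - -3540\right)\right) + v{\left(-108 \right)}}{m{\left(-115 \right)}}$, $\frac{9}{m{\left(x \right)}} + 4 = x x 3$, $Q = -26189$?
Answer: $\frac{\sqrt{124688278}}{3} \approx 3722.1$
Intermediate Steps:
$m{\left(x \right)} = \frac{9}{-4 + 3 x^{2}}$ ($m{\left(x \right)} = \frac{9}{-4 + x x 3} = \frac{9}{-4 + x^{2} \cdot 3} = \frac{9}{-4 + 3 x^{2}}$)
$p = \frac{124923979}{9}$ ($p = \frac{\left(-3695 + \left(3265 - -3540\right)\right) + 39}{9 \frac{1}{-4 + 3 \left(-115\right)^{2}}} = \frac{\left(-3695 + \left(3265 + 3540\right)\right) + 39}{9 \frac{1}{-4 + 3 \cdot 13225}} = \frac{\left(-3695 + 6805\right) + 39}{9 \frac{1}{-4 + 39675}} = \frac{3110 + 39}{9 \cdot \frac{1}{39671}} = \frac{3149}{9 \cdot \frac{1}{39671}} = \frac{3149}{\frac{9}{39671}} = 3149 \cdot \frac{39671}{9} = \frac{124923979}{9} \approx 1.388 \cdot 10^{7}$)
$\sqrt{Q + p} = \sqrt{-26189 + \frac{124923979}{9}} = \sqrt{\frac{124688278}{9}} = \frac{\sqrt{124688278}}{3}$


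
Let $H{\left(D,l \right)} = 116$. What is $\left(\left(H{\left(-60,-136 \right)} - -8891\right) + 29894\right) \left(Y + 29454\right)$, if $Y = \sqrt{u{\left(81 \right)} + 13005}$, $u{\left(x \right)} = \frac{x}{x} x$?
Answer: $1145790054 + 116703 \sqrt{1454} \approx 1.1502 \cdot 10^{9}$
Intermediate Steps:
$u{\left(x \right)} = x$ ($u{\left(x \right)} = 1 x = x$)
$Y = 3 \sqrt{1454}$ ($Y = \sqrt{81 + 13005} = \sqrt{13086} = 3 \sqrt{1454} \approx 114.39$)
$\left(\left(H{\left(-60,-136 \right)} - -8891\right) + 29894\right) \left(Y + 29454\right) = \left(\left(116 - -8891\right) + 29894\right) \left(3 \sqrt{1454} + 29454\right) = \left(\left(116 + 8891\right) + 29894\right) \left(29454 + 3 \sqrt{1454}\right) = \left(9007 + 29894\right) \left(29454 + 3 \sqrt{1454}\right) = 38901 \left(29454 + 3 \sqrt{1454}\right) = 1145790054 + 116703 \sqrt{1454}$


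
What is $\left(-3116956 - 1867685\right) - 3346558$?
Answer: $-8331199$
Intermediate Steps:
$\left(-3116956 - 1867685\right) - 3346558 = -4984641 - 3346558 = -8331199$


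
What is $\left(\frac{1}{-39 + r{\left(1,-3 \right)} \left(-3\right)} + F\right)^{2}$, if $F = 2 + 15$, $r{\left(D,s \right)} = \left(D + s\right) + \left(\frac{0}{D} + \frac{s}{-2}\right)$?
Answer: $\frac{1620529}{5625} \approx 288.09$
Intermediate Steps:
$r{\left(D,s \right)} = D + \frac{s}{2}$ ($r{\left(D,s \right)} = \left(D + s\right) + \left(0 + s \left(- \frac{1}{2}\right)\right) = \left(D + s\right) + \left(0 - \frac{s}{2}\right) = \left(D + s\right) - \frac{s}{2} = D + \frac{s}{2}$)
$F = 17$
$\left(\frac{1}{-39 + r{\left(1,-3 \right)} \left(-3\right)} + F\right)^{2} = \left(\frac{1}{-39 + \left(1 + \frac{1}{2} \left(-3\right)\right) \left(-3\right)} + 17\right)^{2} = \left(\frac{1}{-39 + \left(1 - \frac{3}{2}\right) \left(-3\right)} + 17\right)^{2} = \left(\frac{1}{-39 - - \frac{3}{2}} + 17\right)^{2} = \left(\frac{1}{-39 + \frac{3}{2}} + 17\right)^{2} = \left(\frac{1}{- \frac{75}{2}} + 17\right)^{2} = \left(- \frac{2}{75} + 17\right)^{2} = \left(\frac{1273}{75}\right)^{2} = \frac{1620529}{5625}$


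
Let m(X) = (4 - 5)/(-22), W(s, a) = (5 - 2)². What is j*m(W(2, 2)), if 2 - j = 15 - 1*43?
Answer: 15/11 ≈ 1.3636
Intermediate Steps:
W(s, a) = 9 (W(s, a) = 3² = 9)
m(X) = 1/22 (m(X) = -1*(-1/22) = 1/22)
j = 30 (j = 2 - (15 - 1*43) = 2 - (15 - 43) = 2 - 1*(-28) = 2 + 28 = 30)
j*m(W(2, 2)) = 30*(1/22) = 15/11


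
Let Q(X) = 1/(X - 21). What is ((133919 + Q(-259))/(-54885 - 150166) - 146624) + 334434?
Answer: 10782938429481/57414280 ≈ 1.8781e+5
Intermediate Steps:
Q(X) = 1/(-21 + X)
((133919 + Q(-259))/(-54885 - 150166) - 146624) + 334434 = ((133919 + 1/(-21 - 259))/(-54885 - 150166) - 146624) + 334434 = ((133919 + 1/(-280))/(-205051) - 146624) + 334434 = ((133919 - 1/280)*(-1/205051) - 146624) + 334434 = ((37497319/280)*(-1/205051) - 146624) + 334434 = (-37497319/57414280 - 146624) + 334434 = -8418348888039/57414280 + 334434 = 10782938429481/57414280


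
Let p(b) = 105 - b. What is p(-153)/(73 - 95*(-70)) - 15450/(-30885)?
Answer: 2485304/4614219 ≈ 0.53862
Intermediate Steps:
p(-153)/(73 - 95*(-70)) - 15450/(-30885) = (105 - 1*(-153))/(73 - 95*(-70)) - 15450/(-30885) = (105 + 153)/(73 + 6650) - 15450*(-1/30885) = 258/6723 + 1030/2059 = 258*(1/6723) + 1030/2059 = 86/2241 + 1030/2059 = 2485304/4614219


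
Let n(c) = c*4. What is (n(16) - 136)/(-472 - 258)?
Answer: 36/365 ≈ 0.098630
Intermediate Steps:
n(c) = 4*c
(n(16) - 136)/(-472 - 258) = (4*16 - 136)/(-472 - 258) = (64 - 136)/(-730) = -72*(-1/730) = 36/365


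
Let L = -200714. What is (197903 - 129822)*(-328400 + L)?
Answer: -36022610234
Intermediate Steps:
(197903 - 129822)*(-328400 + L) = (197903 - 129822)*(-328400 - 200714) = 68081*(-529114) = -36022610234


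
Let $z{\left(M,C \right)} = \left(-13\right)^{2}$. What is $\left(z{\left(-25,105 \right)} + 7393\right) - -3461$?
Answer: $11023$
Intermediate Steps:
$z{\left(M,C \right)} = 169$
$\left(z{\left(-25,105 \right)} + 7393\right) - -3461 = \left(169 + 7393\right) - -3461 = 7562 + \left(-67 + 3528\right) = 7562 + 3461 = 11023$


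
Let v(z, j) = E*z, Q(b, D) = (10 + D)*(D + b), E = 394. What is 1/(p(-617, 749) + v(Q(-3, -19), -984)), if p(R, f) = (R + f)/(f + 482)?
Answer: 1231/96032904 ≈ 1.2819e-5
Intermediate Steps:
p(R, f) = (R + f)/(482 + f)
v(z, j) = 394*z
1/(p(-617, 749) + v(Q(-3, -19), -984)) = 1/((-617 + 749)/(482 + 749) + 394*((-19)**2 + 10*(-19) + 10*(-3) - 19*(-3))) = 1/(132/1231 + 394*(361 - 190 - 30 + 57)) = 1/((1/1231)*132 + 394*198) = 1/(132/1231 + 78012) = 1/(96032904/1231) = 1231/96032904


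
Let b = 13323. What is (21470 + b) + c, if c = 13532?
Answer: 48325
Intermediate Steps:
(21470 + b) + c = (21470 + 13323) + 13532 = 34793 + 13532 = 48325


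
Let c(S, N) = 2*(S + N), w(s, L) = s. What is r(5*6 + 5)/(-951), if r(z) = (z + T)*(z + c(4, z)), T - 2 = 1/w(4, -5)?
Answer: -16837/3804 ≈ -4.4261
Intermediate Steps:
c(S, N) = 2*N + 2*S (c(S, N) = 2*(N + S) = 2*N + 2*S)
T = 9/4 (T = 2 + 1/4 = 2 + ¼ = 9/4 ≈ 2.2500)
r(z) = (8 + 3*z)*(9/4 + z) (r(z) = (z + 9/4)*(z + (2*z + 2*4)) = (9/4 + z)*(z + (2*z + 8)) = (9/4 + z)*(z + (8 + 2*z)) = (9/4 + z)*(8 + 3*z) = (8 + 3*z)*(9/4 + z))
r(5*6 + 5)/(-951) = (18 + 3*(5*6 + 5)² + 59*(5*6 + 5)/4)/(-951) = (18 + 3*(30 + 5)² + 59*(30 + 5)/4)*(-1/951) = (18 + 3*35² + (59/4)*35)*(-1/951) = (18 + 3*1225 + 2065/4)*(-1/951) = (18 + 3675 + 2065/4)*(-1/951) = (16837/4)*(-1/951) = -16837/3804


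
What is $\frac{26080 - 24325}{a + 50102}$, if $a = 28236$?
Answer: $\frac{135}{6026} \approx 0.022403$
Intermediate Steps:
$\frac{26080 - 24325}{a + 50102} = \frac{26080 - 24325}{28236 + 50102} = \frac{1755}{78338} = 1755 \cdot \frac{1}{78338} = \frac{135}{6026}$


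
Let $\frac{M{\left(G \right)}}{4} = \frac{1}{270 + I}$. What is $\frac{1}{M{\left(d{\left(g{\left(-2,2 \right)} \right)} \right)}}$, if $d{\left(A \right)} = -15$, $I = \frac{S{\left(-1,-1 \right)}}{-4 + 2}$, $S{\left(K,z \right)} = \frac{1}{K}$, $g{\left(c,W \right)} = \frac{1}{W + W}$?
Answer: $\frac{541}{8} \approx 67.625$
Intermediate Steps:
$g{\left(c,W \right)} = \frac{1}{2 W}$
$I = \frac{1}{2}$ ($I = \frac{1}{\left(-1\right) \left(-4 + 2\right)} = - \frac{1}{-2} = \left(-1\right) \left(- \frac{1}{2}\right) = \frac{1}{2} \approx 0.5$)
$M{\left(G \right)} = \frac{8}{541}$ ($M{\left(G \right)} = \frac{4}{270 + \frac{1}{2}} = \frac{4}{\frac{541}{2}} = 4 \cdot \frac{2}{541} = \frac{8}{541}$)
$\frac{1}{M{\left(d{\left(g{\left(-2,2 \right)} \right)} \right)}} = \frac{1}{\frac{8}{541}} = \frac{541}{8}$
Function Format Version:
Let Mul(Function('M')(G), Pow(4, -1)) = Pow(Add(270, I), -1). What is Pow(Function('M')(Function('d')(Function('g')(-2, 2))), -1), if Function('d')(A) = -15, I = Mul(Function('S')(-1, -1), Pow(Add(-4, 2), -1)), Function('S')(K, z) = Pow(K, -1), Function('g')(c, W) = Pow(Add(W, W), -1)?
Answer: Rational(541, 8) ≈ 67.625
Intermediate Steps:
Function('g')(c, W) = Mul(Rational(1, 2), Pow(W, -1)) (Function('g')(c, W) = Pow(Mul(2, W), -1) = Mul(Rational(1, 2), Pow(W, -1)))
I = Rational(1, 2) (I = Mul(Pow(-1, -1), Pow(Add(-4, 2), -1)) = Mul(-1, Pow(-2, -1)) = Mul(-1, Rational(-1, 2)) = Rational(1, 2) ≈ 0.50000)
Function('M')(G) = Rational(8, 541) (Function('M')(G) = Mul(4, Pow(Add(270, Rational(1, 2)), -1)) = Mul(4, Pow(Rational(541, 2), -1)) = Mul(4, Rational(2, 541)) = Rational(8, 541))
Pow(Function('M')(Function('d')(Function('g')(-2, 2))), -1) = Pow(Rational(8, 541), -1) = Rational(541, 8)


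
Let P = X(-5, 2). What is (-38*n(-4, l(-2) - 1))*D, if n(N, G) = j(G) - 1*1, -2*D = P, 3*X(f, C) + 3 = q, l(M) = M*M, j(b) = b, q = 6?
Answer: 38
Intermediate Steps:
l(M) = M**2
X(f, C) = 1 (X(f, C) = -1 + (1/3)*6 = -1 + 2 = 1)
P = 1
D = -1/2 (D = -1/2*1 = -1/2 ≈ -0.50000)
n(N, G) = -1 + G (n(N, G) = G - 1*1 = G - 1 = -1 + G)
(-38*n(-4, l(-2) - 1))*D = -38*(-1 + ((-2)**2 - 1))*(-1/2) = -38*(-1 + (4 - 1))*(-1/2) = -38*(-1 + 3)*(-1/2) = -38*2*(-1/2) = -76*(-1/2) = 38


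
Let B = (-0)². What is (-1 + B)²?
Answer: 1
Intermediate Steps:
B = 0 (B = (-1*0)² = 0² = 0)
(-1 + B)² = (-1 + 0)² = (-1)² = 1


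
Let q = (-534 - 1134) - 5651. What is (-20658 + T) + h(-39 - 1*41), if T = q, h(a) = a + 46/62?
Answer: -869744/31 ≈ -28056.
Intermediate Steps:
h(a) = 23/31 + a (h(a) = a + 46*(1/62) = a + 23/31 = 23/31 + a)
q = -7319 (q = -1668 - 5651 = -7319)
T = -7319
(-20658 + T) + h(-39 - 1*41) = (-20658 - 7319) + (23/31 + (-39 - 1*41)) = -27977 + (23/31 + (-39 - 41)) = -27977 + (23/31 - 80) = -27977 - 2457/31 = -869744/31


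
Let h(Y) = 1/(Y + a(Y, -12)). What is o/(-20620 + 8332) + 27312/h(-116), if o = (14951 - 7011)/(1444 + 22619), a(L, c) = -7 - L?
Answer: -14132614940609/73921536 ≈ -1.9118e+5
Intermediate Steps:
o = 7940/24063 ≈ 0.32997
h(Y) = -1/7 (h(Y) = 1/(Y + (-7 - Y)) = 1/(-7) = -1/7)
o/(-20620 + 8332) + 27312/h(-116) = 7940/(24063*(-20620 + 8332)) + 27312/(-1/7) = (7940/24063)/(-12288) + 27312*(-7) = (7940/24063)*(-1/12288) - 191184 = -1985/73921536 - 191184 = -14132614940609/73921536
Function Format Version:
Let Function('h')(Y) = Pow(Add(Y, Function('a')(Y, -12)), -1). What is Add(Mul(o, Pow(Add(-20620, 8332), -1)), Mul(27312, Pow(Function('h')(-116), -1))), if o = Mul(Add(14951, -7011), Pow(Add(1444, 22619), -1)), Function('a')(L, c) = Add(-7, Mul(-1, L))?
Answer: Rational(-14132614940609, 73921536) ≈ -1.9118e+5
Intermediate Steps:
o = Rational(7940, 24063) (o = Mul(7940, Pow(24063, -1)) = Mul(7940, Rational(1, 24063)) = Rational(7940, 24063) ≈ 0.32997)
Function('h')(Y) = Rational(-1, 7) (Function('h')(Y) = Pow(Add(Y, Add(-7, Mul(-1, Y))), -1) = Pow(-7, -1) = Rational(-1, 7))
Add(Mul(o, Pow(Add(-20620, 8332), -1)), Mul(27312, Pow(Function('h')(-116), -1))) = Add(Mul(Rational(7940, 24063), Pow(Add(-20620, 8332), -1)), Mul(27312, Pow(Rational(-1, 7), -1))) = Add(Mul(Rational(7940, 24063), Pow(-12288, -1)), Mul(27312, -7)) = Add(Mul(Rational(7940, 24063), Rational(-1, 12288)), -191184) = Add(Rational(-1985, 73921536), -191184) = Rational(-14132614940609, 73921536)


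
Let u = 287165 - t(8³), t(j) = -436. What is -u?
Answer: -287601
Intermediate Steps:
u = 287601 (u = 287165 - 1*(-436) = 287165 + 436 = 287601)
-u = -1*287601 = -287601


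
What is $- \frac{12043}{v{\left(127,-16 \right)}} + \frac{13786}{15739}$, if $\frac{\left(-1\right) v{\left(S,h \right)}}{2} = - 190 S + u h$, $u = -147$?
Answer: $\frac{410918239}{685527884} \approx 0.59942$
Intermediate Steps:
$v{\left(S,h \right)} = 294 h + 380 S$ ($v{\left(S,h \right)} = - 2 \left(- 190 S - 147 h\right) = 294 h + 380 S$)
$- \frac{12043}{v{\left(127,-16 \right)}} + \frac{13786}{15739} = - \frac{12043}{294 \left(-16\right) + 380 \cdot 127} + \frac{13786}{15739} = - \frac{12043}{-4704 + 48260} + 13786 \cdot \frac{1}{15739} = - \frac{12043}{43556} + \frac{13786}{15739} = \frac{410918239}{685527884}$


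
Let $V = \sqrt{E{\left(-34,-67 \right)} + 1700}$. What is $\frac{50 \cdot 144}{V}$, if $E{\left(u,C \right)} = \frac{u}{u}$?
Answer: $\frac{800 \sqrt{21}}{21} \approx 174.57$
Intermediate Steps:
$E{\left(u,C \right)} = 1$
$V = 9 \sqrt{21}$ ($V = \sqrt{1 + 1700} = \sqrt{1701} = 9 \sqrt{21} \approx 41.243$)
$\frac{50 \cdot 144}{V} = \frac{50 \cdot 144}{9 \sqrt{21}} = 7200 \frac{\sqrt{21}}{189} = \frac{800 \sqrt{21}}{21}$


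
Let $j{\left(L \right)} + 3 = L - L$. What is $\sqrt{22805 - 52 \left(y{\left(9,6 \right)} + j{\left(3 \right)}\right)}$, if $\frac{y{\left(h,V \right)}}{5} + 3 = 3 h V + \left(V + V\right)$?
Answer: $i \sqrt{21499} \approx 146.63 i$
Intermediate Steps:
$y{\left(h,V \right)} = -15 + 10 V + 15 V h$ ($y{\left(h,V \right)} = -15 + 5 \left(3 h V + \left(V + V\right)\right) = -15 + 5 \left(3 V h + 2 V\right) = -15 + 5 \left(2 V + 3 V h\right) = -15 + \left(10 V + 15 V h\right) = -15 + 10 V + 15 V h$)
$j{\left(L \right)} = -3$ ($j{\left(L \right)} = -3 + \left(L - L\right) = -3 + 0 = -3$)
$\sqrt{22805 - 52 \left(y{\left(9,6 \right)} + j{\left(3 \right)}\right)} = \sqrt{22805 - 52 \left(\left(-15 + 10 \cdot 6 + 15 \cdot 6 \cdot 9\right) - 3\right)} = \sqrt{22805 - 52 \left(\left(-15 + 60 + 810\right) - 3\right)} = \sqrt{22805 - 52 \left(855 - 3\right)} = \sqrt{22805 - 44304} = \sqrt{-21499} = i \sqrt{21499}$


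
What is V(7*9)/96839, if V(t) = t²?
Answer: 3969/96839 ≈ 0.040986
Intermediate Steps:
V(7*9)/96839 = (7*9)²/96839 = 63²*(1/96839) = 3969*(1/96839) = 3969/96839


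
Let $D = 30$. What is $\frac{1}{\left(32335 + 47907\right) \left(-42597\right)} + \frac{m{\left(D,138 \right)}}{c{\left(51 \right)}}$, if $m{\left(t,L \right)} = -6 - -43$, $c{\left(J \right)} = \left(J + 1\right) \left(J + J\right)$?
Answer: $\frac{21078088039}{3021572531016} \approx 0.0069759$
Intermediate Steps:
$c{\left(J \right)} = 2 J \left(1 + J\right)$ ($c{\left(J \right)} = \left(1 + J\right) 2 J = 2 J \left(1 + J\right)$)
$m{\left(t,L \right)} = 37$ ($m{\left(t,L \right)} = -6 + 43 = 37$)
$\frac{1}{\left(32335 + 47907\right) \left(-42597\right)} + \frac{m{\left(D,138 \right)}}{c{\left(51 \right)}} = \frac{1}{\left(32335 + 47907\right) \left(-42597\right)} + \frac{37}{2 \cdot 51 \left(1 + 51\right)} = \frac{1}{80242} \left(- \frac{1}{42597}\right) + \frac{37}{2 \cdot 51 \cdot 52} = \frac{1}{80242} \left(- \frac{1}{42597}\right) + \frac{37}{5304} = - \frac{1}{3418068474} + 37 \cdot \frac{1}{5304} = - \frac{1}{3418068474} + \frac{37}{5304} = \frac{21078088039}{3021572531016}$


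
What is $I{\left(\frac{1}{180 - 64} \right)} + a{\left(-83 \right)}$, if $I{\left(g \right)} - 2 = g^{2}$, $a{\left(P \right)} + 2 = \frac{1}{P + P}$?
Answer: $- \frac{6645}{1116848} \approx -0.0059498$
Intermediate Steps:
$a{\left(P \right)} = -2 + \frac{1}{2 P}$ ($a{\left(P \right)} = -2 + \frac{1}{P + P} = -2 + \frac{1}{2 P}$)
$I{\left(g \right)} = 2 + g^{2}$
$I{\left(\frac{1}{180 - 64} \right)} + a{\left(-83 \right)} = \left(2 + \left(\frac{1}{180 - 64}\right)^{2}\right) - \left(2 - \frac{1}{2 \left(-83\right)}\right) = \left(2 + \left(\frac{1}{116}\right)^{2}\right) + \left(-2 + \frac{1}{2} \left(- \frac{1}{83}\right)\right) = \left(2 + \left(\frac{1}{116}\right)^{2}\right) - \frac{333}{166} = \left(2 + \frac{1}{13456}\right) - \frac{333}{166} = \frac{26913}{13456} - \frac{333}{166} = - \frac{6645}{1116848}$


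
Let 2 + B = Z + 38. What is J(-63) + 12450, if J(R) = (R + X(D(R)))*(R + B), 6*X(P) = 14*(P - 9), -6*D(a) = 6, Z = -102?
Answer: 23587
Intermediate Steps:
D(a) = -1 (D(a) = -⅙*6 = -1)
X(P) = -21 + 7*P/3 (X(P) = (14*(P - 9))/6 = (14*(-9 + P))/6 = (-126 + 14*P)/6 = -21 + 7*P/3)
B = -66 (B = -2 + (-102 + 38) = -2 - 64 = -66)
J(R) = (-66 + R)*(-70/3 + R) (J(R) = (R + (-21 + (7/3)*(-1)))*(R - 66) = (R + (-21 - 7/3))*(-66 + R) = (R - 70/3)*(-66 + R) = (-70/3 + R)*(-66 + R) = (-66 + R)*(-70/3 + R))
J(-63) + 12450 = (1540 + (-63)² - 268/3*(-63)) + 12450 = (1540 + 3969 + 5628) + 12450 = 11137 + 12450 = 23587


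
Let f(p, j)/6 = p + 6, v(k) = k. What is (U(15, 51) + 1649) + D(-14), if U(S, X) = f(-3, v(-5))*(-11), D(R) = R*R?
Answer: 1647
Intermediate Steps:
f(p, j) = 36 + 6*p (f(p, j) = 6*(p + 6) = 6*(6 + p) = 36 + 6*p)
D(R) = R²
U(S, X) = -198 (U(S, X) = (36 + 6*(-3))*(-11) = (36 - 18)*(-11) = 18*(-11) = -198)
(U(15, 51) + 1649) + D(-14) = (-198 + 1649) + (-14)² = 1451 + 196 = 1647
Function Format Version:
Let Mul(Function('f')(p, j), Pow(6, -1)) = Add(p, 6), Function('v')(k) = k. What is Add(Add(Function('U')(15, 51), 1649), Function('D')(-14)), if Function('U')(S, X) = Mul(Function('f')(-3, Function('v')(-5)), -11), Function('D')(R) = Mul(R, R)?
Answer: 1647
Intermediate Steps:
Function('f')(p, j) = Add(36, Mul(6, p)) (Function('f')(p, j) = Mul(6, Add(p, 6)) = Mul(6, Add(6, p)) = Add(36, Mul(6, p)))
Function('D')(R) = Pow(R, 2)
Function('U')(S, X) = -198 (Function('U')(S, X) = Mul(Add(36, Mul(6, -3)), -11) = Mul(Add(36, -18), -11) = Mul(18, -11) = -198)
Add(Add(Function('U')(15, 51), 1649), Function('D')(-14)) = Add(Add(-198, 1649), Pow(-14, 2)) = Add(1451, 196) = 1647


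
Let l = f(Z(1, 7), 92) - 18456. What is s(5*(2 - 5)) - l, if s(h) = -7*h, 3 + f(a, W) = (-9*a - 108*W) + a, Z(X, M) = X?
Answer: 28508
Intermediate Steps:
f(a, W) = -3 - 108*W - 8*a (f(a, W) = -3 + ((-9*a - 108*W) + a) = -3 + ((-108*W - 9*a) + a) = -3 + (-108*W - 8*a) = -3 - 108*W - 8*a)
l = -28403 (l = (-3 - 108*92 - 8*1) - 18456 = (-3 - 9936 - 8) - 18456 = -9947 - 18456 = -28403)
s(5*(2 - 5)) - l = -35*(2 - 5) - 1*(-28403) = -35*(-3) + 28403 = -7*(-15) + 28403 = 105 + 28403 = 28508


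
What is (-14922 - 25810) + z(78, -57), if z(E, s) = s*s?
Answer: -37483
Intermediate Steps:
z(E, s) = s²
(-14922 - 25810) + z(78, -57) = (-14922 - 25810) + (-57)² = -40732 + 3249 = -37483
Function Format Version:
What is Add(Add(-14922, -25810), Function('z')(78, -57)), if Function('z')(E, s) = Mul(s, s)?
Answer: -37483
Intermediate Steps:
Function('z')(E, s) = Pow(s, 2)
Add(Add(-14922, -25810), Function('z')(78, -57)) = Add(Add(-14922, -25810), Pow(-57, 2)) = Add(-40732, 3249) = -37483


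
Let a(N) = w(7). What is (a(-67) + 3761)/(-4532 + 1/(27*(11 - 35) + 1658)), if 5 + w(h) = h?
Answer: -3800630/4577319 ≈ -0.83032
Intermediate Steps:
w(h) = -5 + h
a(N) = 2 (a(N) = -5 + 7 = 2)
(a(-67) + 3761)/(-4532 + 1/(27*(11 - 35) + 1658)) = (2 + 3761)/(-4532 + 1/(27*(11 - 35) + 1658)) = 3763/(-4532 + 1/(27*(-24) + 1658)) = 3763/(-4532 + 1/(-648 + 1658)) = 3763/(-4532 + 1/1010) = 3763/(-4577319/1010) = 3763*(-1010/4577319) = -3800630/4577319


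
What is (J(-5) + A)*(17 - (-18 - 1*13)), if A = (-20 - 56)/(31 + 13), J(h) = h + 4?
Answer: -1440/11 ≈ -130.91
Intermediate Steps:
J(h) = 4 + h
A = -19/11 (A = -76/44 = -76*1/44 = -19/11 ≈ -1.7273)
(J(-5) + A)*(17 - (-18 - 1*13)) = ((4 - 5) - 19/11)*(17 - (-18 - 1*13)) = (-1 - 19/11)*(17 - (-18 - 13)) = -30*(17 - 1*(-31))/11 = -30*(17 + 31)/11 = -30/11*48 = -1440/11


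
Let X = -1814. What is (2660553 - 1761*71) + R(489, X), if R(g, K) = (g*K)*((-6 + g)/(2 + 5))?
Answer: -58670652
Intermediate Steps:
R(g, K) = K*g*(-6/7 + g/7) (R(g, K) = (K*g)*((-6 + g)/7) = (K*g)*((-6 + g)*(1/7)) = (K*g)*(-6/7 + g/7) = K*g*(-6/7 + g/7))
(2660553 - 1761*71) + R(489, X) = (2660553 - 1761*71) + (1/7)*(-1814)*489*(-6 + 489) = (2660553 - 125031) + (1/7)*(-1814)*489*483 = 2535522 - 61206174 = -58670652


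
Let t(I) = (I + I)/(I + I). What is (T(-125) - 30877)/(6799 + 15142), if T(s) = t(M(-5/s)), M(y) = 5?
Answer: -30876/21941 ≈ -1.4072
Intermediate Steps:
t(I) = 1 (t(I) = (2*I)/((2*I)) = (2*I)*(1/(2*I)) = 1)
T(s) = 1
(T(-125) - 30877)/(6799 + 15142) = (1 - 30877)/(6799 + 15142) = -30876/21941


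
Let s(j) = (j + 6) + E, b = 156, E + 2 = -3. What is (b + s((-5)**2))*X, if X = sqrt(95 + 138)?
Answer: 182*sqrt(233) ≈ 2778.1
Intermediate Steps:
E = -5 (E = -2 - 3 = -5)
X = sqrt(233) ≈ 15.264
s(j) = 1 + j (s(j) = (j + 6) - 5 = (6 + j) - 5 = 1 + j)
(b + s((-5)**2))*X = (156 + (1 + (-5)**2))*sqrt(233) = (156 + (1 + 25))*sqrt(233) = (156 + 26)*sqrt(233) = 182*sqrt(233)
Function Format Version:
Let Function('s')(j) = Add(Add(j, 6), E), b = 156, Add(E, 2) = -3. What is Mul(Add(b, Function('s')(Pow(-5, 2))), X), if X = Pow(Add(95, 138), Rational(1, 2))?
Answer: Mul(182, Pow(233, Rational(1, 2))) ≈ 2778.1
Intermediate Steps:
E = -5 (E = Add(-2, -3) = -5)
X = Pow(233, Rational(1, 2)) ≈ 15.264
Function('s')(j) = Add(1, j) (Function('s')(j) = Add(Add(j, 6), -5) = Add(Add(6, j), -5) = Add(1, j))
Mul(Add(b, Function('s')(Pow(-5, 2))), X) = Mul(Add(156, Add(1, Pow(-5, 2))), Pow(233, Rational(1, 2))) = Mul(Add(156, Add(1, 25)), Pow(233, Rational(1, 2))) = Mul(Add(156, 26), Pow(233, Rational(1, 2))) = Mul(182, Pow(233, Rational(1, 2)))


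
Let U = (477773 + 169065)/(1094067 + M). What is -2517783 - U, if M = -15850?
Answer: -2714717079749/1078217 ≈ -2.5178e+6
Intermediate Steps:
U = 646838/1078217 (U = (477773 + 169065)/(1094067 - 15850) = 646838/1078217 ≈ 0.59991)
-2517783 - U = -2517783 - 1*646838/1078217 = -2517783 - 646838/1078217 = -2714717079749/1078217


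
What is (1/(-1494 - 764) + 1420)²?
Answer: 10280738036881/5098564 ≈ 2.0164e+6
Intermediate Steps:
(1/(-1494 - 764) + 1420)² = (1/(-2258) + 1420)² = (-1/2258 + 1420)² = (3206359/2258)² = 10280738036881/5098564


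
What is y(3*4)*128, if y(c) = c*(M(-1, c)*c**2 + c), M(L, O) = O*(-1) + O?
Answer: 18432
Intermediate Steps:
M(L, O) = 0 (M(L, O) = -O + O = 0)
y(c) = c**2 (y(c) = c*(0*c**2 + c) = c*(0 + c) = c*c = c**2)
y(3*4)*128 = (3*4)**2*128 = 12**2*128 = 144*128 = 18432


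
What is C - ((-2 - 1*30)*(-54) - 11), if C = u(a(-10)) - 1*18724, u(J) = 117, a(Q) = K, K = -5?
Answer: -20324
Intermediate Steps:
a(Q) = -5
C = -18607 (C = 117 - 1*18724 = 117 - 18724 = -18607)
C - ((-2 - 1*30)*(-54) - 11) = -18607 - ((-2 - 1*30)*(-54) - 11) = -18607 - ((-2 - 30)*(-54) - 11) = -18607 - (-32*(-54) - 11) = -18607 - (1728 - 11) = -18607 - 1*1717 = -18607 - 1717 = -20324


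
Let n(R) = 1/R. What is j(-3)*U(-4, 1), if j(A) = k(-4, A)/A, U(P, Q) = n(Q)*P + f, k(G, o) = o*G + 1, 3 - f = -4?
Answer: -13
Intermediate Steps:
n(R) = 1/R
f = 7 (f = 3 - 1*(-4) = 3 + 4 = 7)
k(G, o) = 1 + G*o (k(G, o) = G*o + 1 = 1 + G*o)
U(P, Q) = 7 + P/Q (U(P, Q) = P/Q + 7 = 7 + P/Q)
j(A) = (1 - 4*A)/A
j(-3)*U(-4, 1) = (-4 + 1/(-3))*(7 - 4/1) = (-4 - ⅓)*(7 - 4*1) = -13*(7 - 4)/3 = -13/3*3 = -13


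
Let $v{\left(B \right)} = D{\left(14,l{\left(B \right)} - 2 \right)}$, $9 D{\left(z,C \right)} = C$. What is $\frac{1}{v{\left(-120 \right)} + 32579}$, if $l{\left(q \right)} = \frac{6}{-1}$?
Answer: $\frac{9}{293203} \approx 3.0695 \cdot 10^{-5}$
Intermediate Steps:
$l{\left(q \right)} = -6$ ($l{\left(q \right)} = 6 \left(-1\right) = -6$)
$D{\left(z,C \right)} = \frac{C}{9}$
$v{\left(B \right)} = - \frac{8}{9}$ ($v{\left(B \right)} = \frac{-6 - 2}{9} = \frac{1}{9} \left(-8\right) = - \frac{8}{9}$)
$\frac{1}{v{\left(-120 \right)} + 32579} = \frac{1}{- \frac{8}{9} + 32579} = \frac{1}{\frac{293203}{9}} = \frac{9}{293203}$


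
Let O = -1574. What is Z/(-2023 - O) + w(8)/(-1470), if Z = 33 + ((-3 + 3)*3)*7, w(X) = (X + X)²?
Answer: -81727/330015 ≈ -0.24765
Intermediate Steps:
w(X) = 4*X² (w(X) = (2*X)² = 4*X²)
Z = 33 (Z = 33 + (0*3)*7 = 33 + 0*7 = 33 + 0 = 33)
Z/(-2023 - O) + w(8)/(-1470) = 33/(-2023 - 1*(-1574)) + (4*8²)/(-1470) = 33/(-2023 + 1574) + (4*64)*(-1/1470) = 33/(-449) + 256*(-1/1470) = 33*(-1/449) - 128/735 = -33/449 - 128/735 = -81727/330015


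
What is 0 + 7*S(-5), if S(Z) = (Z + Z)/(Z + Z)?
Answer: 7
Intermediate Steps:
S(Z) = 1 (S(Z) = (2*Z)/((2*Z)) = (2*Z)*(1/(2*Z)) = 1)
0 + 7*S(-5) = 0 + 7*1 = 0 + 7 = 7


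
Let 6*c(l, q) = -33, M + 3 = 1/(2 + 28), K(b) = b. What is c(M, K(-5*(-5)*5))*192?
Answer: -1056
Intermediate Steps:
M = -89/30 (M = -3 + 1/(2 + 28) = -3 + 1/30 = -89/30 ≈ -2.9667)
c(l, q) = -11/2 (c(l, q) = (⅙)*(-33) = -11/2)
c(M, K(-5*(-5)*5))*192 = -11/2*192 = -1056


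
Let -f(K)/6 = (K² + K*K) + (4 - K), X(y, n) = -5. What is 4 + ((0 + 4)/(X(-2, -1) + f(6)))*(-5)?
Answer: 344/85 ≈ 4.0471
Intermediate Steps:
f(K) = -24 - 12*K² + 6*K (f(K) = -6*((K² + K*K) + (4 - K)) = -6*((K² + K²) + (4 - K)) = -6*(2*K² + (4 - K)) = -6*(4 - K + 2*K²) = -24 - 12*K² + 6*K)
4 + ((0 + 4)/(X(-2, -1) + f(6)))*(-5) = 4 + ((0 + 4)/(-5 + (-24 - 12*6² + 6*6)))*(-5) = 4 + (4/(-5 + (-24 - 12*36 + 36)))*(-5) = 4 + (4/(-5 + (-24 - 432 + 36)))*(-5) = 4 + (4/(-5 - 420))*(-5) = 4 + (4/(-425))*(-5) = 4 + (4*(-1/425))*(-5) = 4 - 4/425*(-5) = 4 + 4/85 = 344/85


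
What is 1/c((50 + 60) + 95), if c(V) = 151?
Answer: 1/151 ≈ 0.0066225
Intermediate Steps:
1/c((50 + 60) + 95) = 1/151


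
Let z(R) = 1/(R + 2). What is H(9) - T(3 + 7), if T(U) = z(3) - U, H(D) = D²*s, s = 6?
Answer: 2479/5 ≈ 495.80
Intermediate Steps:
z(R) = 1/(2 + R)
H(D) = 6*D² (H(D) = D²*6 = 6*D²)
T(U) = ⅕ - U (T(U) = 1/(2 + 3) - U = 1/5 - U = ⅕ - U)
H(9) - T(3 + 7) = 6*9² - (⅕ - (3 + 7)) = 6*81 - (⅕ - 1*10) = 486 - (⅕ - 10) = 486 - 1*(-49/5) = 486 + 49/5 = 2479/5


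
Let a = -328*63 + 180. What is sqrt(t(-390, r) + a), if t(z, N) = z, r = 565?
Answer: 7*I*sqrt(426) ≈ 144.48*I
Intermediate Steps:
a = -20484 (a = -20664 + 180 = -20484)
sqrt(t(-390, r) + a) = sqrt(-390 - 20484) = sqrt(-20874) = 7*I*sqrt(426)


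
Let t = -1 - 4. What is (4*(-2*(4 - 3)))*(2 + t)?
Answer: 24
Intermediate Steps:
t = -5
(4*(-2*(4 - 3)))*(2 + t) = (4*(-2*(4 - 3)))*(2 - 5) = (4*(-2*1))*(-3) = (4*(-2))*(-3) = -8*(-3) = 24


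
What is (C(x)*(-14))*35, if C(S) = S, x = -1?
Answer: 490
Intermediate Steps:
(C(x)*(-14))*35 = -1*(-14)*35 = 14*35 = 490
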